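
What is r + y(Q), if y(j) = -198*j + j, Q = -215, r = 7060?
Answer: 49415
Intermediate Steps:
y(j) = -197*j
r + y(Q) = 7060 - 197*(-215) = 7060 + 42355 = 49415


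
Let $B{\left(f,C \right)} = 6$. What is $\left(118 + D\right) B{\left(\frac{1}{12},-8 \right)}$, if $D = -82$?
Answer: $216$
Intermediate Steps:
$\left(118 + D\right) B{\left(\frac{1}{12},-8 \right)} = \left(118 - 82\right) 6 = 36 \cdot 6 = 216$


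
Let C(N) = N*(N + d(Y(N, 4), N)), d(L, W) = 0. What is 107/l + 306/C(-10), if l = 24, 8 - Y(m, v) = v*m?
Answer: 4511/600 ≈ 7.5183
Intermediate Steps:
Y(m, v) = 8 - m*v (Y(m, v) = 8 - v*m = 8 - m*v)
C(N) = N**2 (C(N) = N*(N + 0) = N*N = N**2)
107/l + 306/C(-10) = 107/24 + 306/((-10)**2) = 107*(1/24) + 306/100 = 107/24 + 306*(1/100) = 107/24 + 153/50 = 4511/600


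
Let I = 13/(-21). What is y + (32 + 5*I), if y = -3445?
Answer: -71738/21 ≈ -3416.1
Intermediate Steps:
I = -13/21 (I = 13*(-1/21) = -13/21 ≈ -0.61905)
y + (32 + 5*I) = -3445 + (32 + 5*(-13/21)) = -3445 + (32 - 65/21) = -3445 + 607/21 = -71738/21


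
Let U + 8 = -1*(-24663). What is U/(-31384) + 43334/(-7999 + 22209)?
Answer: 504823353/222983320 ≈ 2.2640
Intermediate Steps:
U = 24655 (U = -8 - 1*(-24663) = -8 + 24663 = 24655)
U/(-31384) + 43334/(-7999 + 22209) = 24655/(-31384) + 43334/(-7999 + 22209) = 24655*(-1/31384) + 43334/14210 = -24655/31384 + 43334*(1/14210) = -24655/31384 + 21667/7105 = 504823353/222983320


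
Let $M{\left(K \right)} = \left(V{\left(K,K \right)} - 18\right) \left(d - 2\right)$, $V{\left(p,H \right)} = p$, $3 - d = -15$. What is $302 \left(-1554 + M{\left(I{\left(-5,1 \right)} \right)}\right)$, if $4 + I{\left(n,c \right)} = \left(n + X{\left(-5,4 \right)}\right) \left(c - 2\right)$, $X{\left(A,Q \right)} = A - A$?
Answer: $-551452$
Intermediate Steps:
$d = 18$ ($d = 3 - -15 = 3 + 15 = 18$)
$X{\left(A,Q \right)} = 0$
$I{\left(n,c \right)} = -4 + n \left(-2 + c\right)$ ($I{\left(n,c \right)} = -4 + \left(n + 0\right) \left(c - 2\right) = -4 + n \left(-2 + c\right)$)
$M{\left(K \right)} = -288 + 16 K$ ($M{\left(K \right)} = \left(K - 18\right) \left(18 - 2\right) = \left(-18 + K\right) 16 = -288 + 16 K$)
$302 \left(-1554 + M{\left(I{\left(-5,1 \right)} \right)}\right) = 302 \left(-1554 - \left(288 - 16 \left(-4 - -10 + 1 \left(-5\right)\right)\right)\right) = 302 \left(-1554 - \left(288 - 16 \left(-4 + 10 - 5\right)\right)\right) = 302 \left(-1554 + \left(-288 + 16 \cdot 1\right)\right) = 302 \left(-1554 + \left(-288 + 16\right)\right) = 302 \left(-1554 - 272\right) = 302 \left(-1826\right) = -551452$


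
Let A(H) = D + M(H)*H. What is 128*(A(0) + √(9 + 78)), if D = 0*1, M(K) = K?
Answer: 128*√87 ≈ 1193.9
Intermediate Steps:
D = 0
A(H) = H² (A(H) = 0 + H*H = 0 + H² = H²)
128*(A(0) + √(9 + 78)) = 128*(0² + √(9 + 78)) = 128*(0 + √87) = 128*√87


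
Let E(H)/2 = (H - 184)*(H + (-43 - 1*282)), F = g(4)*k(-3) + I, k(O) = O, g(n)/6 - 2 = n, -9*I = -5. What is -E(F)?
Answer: -20417432/81 ≈ -2.5207e+5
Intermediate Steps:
I = 5/9 (I = -⅑*(-5) = 5/9 ≈ 0.55556)
g(n) = 12 + 6*n
F = -967/9 (F = (12 + 6*4)*(-3) + 5/9 = (12 + 24)*(-3) + 5/9 = 36*(-3) + 5/9 = -108 + 5/9 = -967/9 ≈ -107.44)
E(H) = 2*(-325 + H)*(-184 + H) (E(H) = 2*((H - 184)*(H + (-43 - 1*282))) = 2*((-184 + H)*(H + (-43 - 282))) = 2*((-184 + H)*(H - 325)) = 2*((-184 + H)*(-325 + H)) = 2*((-325 + H)*(-184 + H)) = 2*(-325 + H)*(-184 + H))
-E(F) = -(119600 - 1018*(-967/9) + 2*(-967/9)²) = -(119600 + 984406/9 + 2*(935089/81)) = -(119600 + 984406/9 + 1870178/81) = -1*20417432/81 = -20417432/81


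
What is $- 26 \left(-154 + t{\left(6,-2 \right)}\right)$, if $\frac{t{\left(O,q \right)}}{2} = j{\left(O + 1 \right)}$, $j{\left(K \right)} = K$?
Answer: $3640$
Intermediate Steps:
$t{\left(O,q \right)} = 2 + 2 O$ ($t{\left(O,q \right)} = 2 \left(O + 1\right) = 2 \left(1 + O\right) = 2 + 2 O$)
$- 26 \left(-154 + t{\left(6,-2 \right)}\right) = - 26 \left(-154 + \left(2 + 2 \cdot 6\right)\right) = - 26 \left(-154 + \left(2 + 12\right)\right) = - 26 \left(-154 + 14\right) = \left(-26\right) \left(-140\right) = 3640$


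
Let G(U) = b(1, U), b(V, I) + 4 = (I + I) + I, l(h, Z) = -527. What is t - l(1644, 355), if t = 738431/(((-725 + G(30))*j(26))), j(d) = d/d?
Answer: -401678/639 ≈ -628.60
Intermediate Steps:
b(V, I) = -4 + 3*I (b(V, I) = -4 + ((I + I) + I) = -4 + (2*I + I) = -4 + 3*I)
G(U) = -4 + 3*U
j(d) = 1
t = -738431/639 (t = 738431/(((-725 + (-4 + 3*30))*1)) = 738431/(((-725 + (-4 + 90))*1)) = 738431/(((-725 + 86)*1)) = 738431/((-639*1)) = 738431/(-639) = 738431*(-1/639) = -738431/639 ≈ -1155.6)
t - l(1644, 355) = -738431/639 - 1*(-527) = -738431/639 + 527 = -401678/639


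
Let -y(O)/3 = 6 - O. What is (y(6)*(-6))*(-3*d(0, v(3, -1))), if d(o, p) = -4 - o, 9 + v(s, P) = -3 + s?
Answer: 0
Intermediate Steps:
v(s, P) = -12 + s (v(s, P) = -9 + (-3 + s) = -12 + s)
y(O) = -18 + 3*O (y(O) = -3*(6 - O) = -18 + 3*O)
(y(6)*(-6))*(-3*d(0, v(3, -1))) = ((-18 + 3*6)*(-6))*(-3*(-4 - 1*0)) = ((-18 + 18)*(-6))*(-3*(-4 + 0)) = (0*(-6))*(-3*(-4)) = 0*12 = 0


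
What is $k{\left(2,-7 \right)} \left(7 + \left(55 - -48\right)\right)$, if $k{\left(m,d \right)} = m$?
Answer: $220$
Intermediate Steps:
$k{\left(2,-7 \right)} \left(7 + \left(55 - -48\right)\right) = 2 \left(7 + \left(55 - -48\right)\right) = 2 \left(7 + \left(55 + 48\right)\right) = 2 \left(7 + 103\right) = 2 \cdot 110 = 220$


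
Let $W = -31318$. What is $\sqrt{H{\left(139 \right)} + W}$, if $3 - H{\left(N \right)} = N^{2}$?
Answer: $2 i \sqrt{12659} \approx 225.02 i$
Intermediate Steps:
$H{\left(N \right)} = 3 - N^{2}$
$\sqrt{H{\left(139 \right)} + W} = \sqrt{\left(3 - 139^{2}\right) - 31318} = \sqrt{\left(3 - 19321\right) - 31318} = \sqrt{-19318 - 31318} = \sqrt{-50636} = 2 i \sqrt{12659}$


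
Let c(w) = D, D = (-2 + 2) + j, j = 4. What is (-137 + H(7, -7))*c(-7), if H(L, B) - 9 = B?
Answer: -540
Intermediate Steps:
H(L, B) = 9 + B
D = 4 (D = (-2 + 2) + 4 = 0 + 4 = 4)
c(w) = 4
(-137 + H(7, -7))*c(-7) = (-137 + (9 - 7))*4 = (-137 + 2)*4 = -135*4 = -540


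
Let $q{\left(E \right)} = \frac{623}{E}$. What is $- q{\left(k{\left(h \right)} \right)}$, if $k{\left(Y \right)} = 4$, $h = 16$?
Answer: $- \frac{623}{4} \approx -155.75$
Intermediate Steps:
$- q{\left(k{\left(h \right)} \right)} = - \frac{623}{4}$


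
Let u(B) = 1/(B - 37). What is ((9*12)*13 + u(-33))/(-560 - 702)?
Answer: -98279/88340 ≈ -1.1125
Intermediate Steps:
u(B) = 1/(-37 + B)
((9*12)*13 + u(-33))/(-560 - 702) = ((9*12)*13 + 1/(-37 - 33))/(-560 - 702) = (108*13 + 1/(-70))/(-1262) = (1404 - 1/70)*(-1/1262) = (98279/70)*(-1/1262) = -98279/88340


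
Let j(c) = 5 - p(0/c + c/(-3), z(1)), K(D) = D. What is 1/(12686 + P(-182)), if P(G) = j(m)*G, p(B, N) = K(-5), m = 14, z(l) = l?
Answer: 1/10866 ≈ 9.2030e-5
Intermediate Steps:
p(B, N) = -5
j(c) = 10 (j(c) = 5 - 1*(-5) = 5 + 5 = 10)
P(G) = 10*G
1/(12686 + P(-182)) = 1/(12686 + 10*(-182)) = 1/(12686 - 1820) = 1/10866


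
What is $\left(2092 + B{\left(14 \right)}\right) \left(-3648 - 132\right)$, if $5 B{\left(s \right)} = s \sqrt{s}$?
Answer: $-7907760 - 10584 \sqrt{14} \approx -7.9474 \cdot 10^{6}$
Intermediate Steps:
$B{\left(s \right)} = \frac{s^{\frac{3}{2}}}{5}$ ($B{\left(s \right)} = \frac{s \sqrt{s}}{5} = \frac{s^{\frac{3}{2}}}{5}$)
$\left(2092 + B{\left(14 \right)}\right) \left(-3648 - 132\right) = \left(2092 + \frac{14^{\frac{3}{2}}}{5}\right) \left(-3648 - 132\right) = \left(2092 + \frac{14 \sqrt{14}}{5}\right) \left(-3780\right) = -7907760 - 10584 \sqrt{14}$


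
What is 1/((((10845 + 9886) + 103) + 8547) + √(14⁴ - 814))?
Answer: 29381/863205559 - 3*√4178/863205559 ≈ 3.3812e-5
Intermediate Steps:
1/((((10845 + 9886) + 103) + 8547) + √(14⁴ - 814)) = 1/(((20731 + 103) + 8547) + √(38416 - 814)) = 1/((20834 + 8547) + √37602) = 1/(29381 + 3*√4178)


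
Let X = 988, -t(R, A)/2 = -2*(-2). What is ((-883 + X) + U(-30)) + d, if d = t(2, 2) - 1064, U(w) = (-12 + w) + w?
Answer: -1039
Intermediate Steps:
t(R, A) = -8 (t(R, A) = -(-4)*(-2) = -2*4 = -8)
U(w) = -12 + 2*w
d = -1072 (d = -8 - 1064 = -1072)
((-883 + X) + U(-30)) + d = ((-883 + 988) + (-12 + 2*(-30))) - 1072 = (105 + (-12 - 60)) - 1072 = (105 - 72) - 1072 = 33 - 1072 = -1039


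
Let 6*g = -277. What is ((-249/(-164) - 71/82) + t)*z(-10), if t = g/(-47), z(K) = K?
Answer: -189005/11562 ≈ -16.347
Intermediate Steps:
g = -277/6 (g = (⅙)*(-277) = -277/6 ≈ -46.167)
t = 277/282 (t = -277/6/(-47) = -277/6*(-1/47) = 277/282 ≈ 0.98227)
((-249/(-164) - 71/82) + t)*z(-10) = ((-249/(-164) - 71/82) + 277/282)*(-10) = ((-249*(-1/164) - 71*1/82) + 277/282)*(-10) = ((249/164 - 71/82) + 277/282)*(-10) = (107/164 + 277/282)*(-10) = (37801/23124)*(-10) = -189005/11562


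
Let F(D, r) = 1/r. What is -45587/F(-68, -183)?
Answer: 8342421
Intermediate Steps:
-45587/F(-68, -183) = -45587/(1/(-183)) = -45587/(-1/183) = -45587*(-183) = 8342421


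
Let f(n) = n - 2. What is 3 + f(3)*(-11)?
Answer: -8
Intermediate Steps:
f(n) = -2 + n
3 + f(3)*(-11) = 3 + (-2 + 3)*(-11) = 3 + 1*(-11) = 3 - 11 = -8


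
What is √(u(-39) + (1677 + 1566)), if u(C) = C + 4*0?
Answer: 6*√89 ≈ 56.604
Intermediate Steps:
u(C) = C (u(C) = C + 0 = C)
√(u(-39) + (1677 + 1566)) = √(-39 + (1677 + 1566)) = √(-39 + 3243) = √3204 = 6*√89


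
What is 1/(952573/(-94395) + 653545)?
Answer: 94395/61690427702 ≈ 1.5301e-6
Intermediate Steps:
1/(952573/(-94395) + 653545) = 1/(952573*(-1/94395) + 653545) = 1/(-952573/94395 + 653545) = 1/(61690427702/94395) = 94395/61690427702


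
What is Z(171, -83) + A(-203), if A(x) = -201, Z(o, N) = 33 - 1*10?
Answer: -178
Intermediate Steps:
Z(o, N) = 23 (Z(o, N) = 33 - 10 = 23)
Z(171, -83) + A(-203) = 23 - 201 = -178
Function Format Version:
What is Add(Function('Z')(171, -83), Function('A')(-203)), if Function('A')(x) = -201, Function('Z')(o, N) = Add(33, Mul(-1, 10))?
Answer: -178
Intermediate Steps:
Function('Z')(o, N) = 23 (Function('Z')(o, N) = Add(33, -10) = 23)
Add(Function('Z')(171, -83), Function('A')(-203)) = Add(23, -201) = -178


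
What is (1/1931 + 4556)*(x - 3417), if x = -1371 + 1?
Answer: -42114288319/1931 ≈ -2.1810e+7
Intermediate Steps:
x = -1370
(1/1931 + 4556)*(x - 3417) = (1/1931 + 4556)*(-1370 - 3417) = (1/1931 + 4556)*(-4787) = (8797637/1931)*(-4787) = -42114288319/1931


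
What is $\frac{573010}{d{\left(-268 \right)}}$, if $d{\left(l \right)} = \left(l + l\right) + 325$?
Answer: $- \frac{573010}{211} \approx -2715.7$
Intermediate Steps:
$d{\left(l \right)} = 325 + 2 l$ ($d{\left(l \right)} = 2 l + 325 = 325 + 2 l$)
$\frac{573010}{d{\left(-268 \right)}} = \frac{573010}{325 + 2 \left(-268\right)} = \frac{573010}{325 - 536} = \frac{573010}{-211} = 573010 \left(- \frac{1}{211}\right) = - \frac{573010}{211}$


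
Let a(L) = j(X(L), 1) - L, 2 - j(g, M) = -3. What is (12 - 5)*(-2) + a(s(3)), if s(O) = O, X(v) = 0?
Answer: -12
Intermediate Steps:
j(g, M) = 5 (j(g, M) = 2 - 1*(-3) = 2 + 3 = 5)
a(L) = 5 - L
(12 - 5)*(-2) + a(s(3)) = (12 - 5)*(-2) + (5 - 1*3) = 7*(-2) + (5 - 3) = -14 + 2 = -12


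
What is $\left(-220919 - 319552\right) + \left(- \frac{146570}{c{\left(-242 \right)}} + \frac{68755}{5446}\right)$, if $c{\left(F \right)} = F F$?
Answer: $- \frac{21546793242203}{39867443} \approx -5.4046 \cdot 10^{5}$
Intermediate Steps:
$c{\left(F \right)} = F^{2}$
$\left(-220919 - 319552\right) + \left(- \frac{146570}{c{\left(-242 \right)}} + \frac{68755}{5446}\right) = \left(-220919 - 319552\right) + \left(- \frac{146570}{\left(-242\right)^{2}} + \frac{68755}{5446}\right) = -540471 + \left(- \frac{146570}{58564} + 68755 \cdot \frac{1}{5446}\right) = -540471 + \left(\left(-146570\right) \frac{1}{58564} + \frac{68755}{5446}\right) = -540471 + \left(- \frac{73285}{29282} + \frac{68755}{5446}\right) = -540471 + \frac{403543450}{39867443} = - \frac{21546793242203}{39867443}$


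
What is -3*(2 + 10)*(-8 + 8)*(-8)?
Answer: 0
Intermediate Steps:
-3*(2 + 10)*(-8 + 8)*(-8) = -36*0*(-8) = -3*0*(-8) = 0*(-8) = 0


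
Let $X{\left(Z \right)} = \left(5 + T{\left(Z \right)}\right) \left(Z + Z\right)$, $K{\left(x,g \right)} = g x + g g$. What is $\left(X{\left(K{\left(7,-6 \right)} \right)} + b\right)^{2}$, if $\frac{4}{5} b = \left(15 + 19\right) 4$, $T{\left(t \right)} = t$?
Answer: $33124$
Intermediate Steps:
$K{\left(x,g \right)} = g^{2} + g x$ ($K{\left(x,g \right)} = g x + g^{2} = g^{2} + g x$)
$b = 170$ ($b = \frac{5 \left(15 + 19\right) 4}{4} = \frac{5 \cdot 34 \cdot 4}{4} = \frac{5}{4} \cdot 136 = 170$)
$X{\left(Z \right)} = 2 Z \left(5 + Z\right)$ ($X{\left(Z \right)} = \left(5 + Z\right) \left(Z + Z\right) = \left(5 + Z\right) 2 Z = 2 Z \left(5 + Z\right)$)
$\left(X{\left(K{\left(7,-6 \right)} \right)} + b\right)^{2} = \left(2 \left(- 6 \left(-6 + 7\right)\right) \left(5 - 6 \left(-6 + 7\right)\right) + 170\right)^{2} = \left(2 \left(\left(-6\right) 1\right) \left(5 - 6\right) + 170\right)^{2} = \left(2 \left(-6\right) \left(5 - 6\right) + 170\right)^{2} = \left(2 \left(-6\right) \left(-1\right) + 170\right)^{2} = \left(12 + 170\right)^{2} = 182^{2} = 33124$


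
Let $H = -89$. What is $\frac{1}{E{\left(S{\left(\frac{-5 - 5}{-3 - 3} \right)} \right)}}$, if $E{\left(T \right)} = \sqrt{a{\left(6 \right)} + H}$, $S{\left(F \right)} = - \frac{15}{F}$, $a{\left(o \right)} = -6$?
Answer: $- \frac{i \sqrt{95}}{95} \approx - 0.1026 i$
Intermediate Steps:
$E{\left(T \right)} = i \sqrt{95}$ ($E{\left(T \right)} = \sqrt{-6 - 89} = \sqrt{-95} = i \sqrt{95}$)
$\frac{1}{E{\left(S{\left(\frac{-5 - 5}{-3 - 3} \right)} \right)}} = \frac{1}{i \sqrt{95}} = - \frac{i \sqrt{95}}{95}$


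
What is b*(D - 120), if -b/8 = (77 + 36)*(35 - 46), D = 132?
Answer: 119328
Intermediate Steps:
b = 9944 (b = -8*(77 + 36)*(35 - 46) = -904*(-11) = -8*(-1243) = 9944)
b*(D - 120) = 9944*(132 - 120) = 9944*12 = 119328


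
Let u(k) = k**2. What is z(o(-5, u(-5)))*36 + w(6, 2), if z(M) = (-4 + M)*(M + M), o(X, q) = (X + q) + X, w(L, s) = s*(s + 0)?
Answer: 11884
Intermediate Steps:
w(L, s) = s**2 (w(L, s) = s*s = s**2)
o(X, q) = q + 2*X
z(M) = 2*M*(-4 + M) (z(M) = (-4 + M)*(2*M) = 2*M*(-4 + M))
z(o(-5, u(-5)))*36 + w(6, 2) = (2*((-5)**2 + 2*(-5))*(-4 + ((-5)**2 + 2*(-5))))*36 + 2**2 = (2*(25 - 10)*(-4 + (25 - 10)))*36 + 4 = (2*15*(-4 + 15))*36 + 4 = (2*15*11)*36 + 4 = 330*36 + 4 = 11880 + 4 = 11884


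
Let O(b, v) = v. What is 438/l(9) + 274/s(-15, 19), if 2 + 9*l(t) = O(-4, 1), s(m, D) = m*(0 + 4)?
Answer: -118397/30 ≈ -3946.6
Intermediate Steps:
s(m, D) = 4*m (s(m, D) = m*4 = 4*m)
l(t) = -1/9 (l(t) = -2/9 + (1/9)*1 = -2/9 + 1/9 = -1/9)
438/l(9) + 274/s(-15, 19) = 438/(-1/9) + 274/((4*(-15))) = 438*(-9) + 274/(-60) = -3942 + 274*(-1/60) = -3942 - 137/30 = -118397/30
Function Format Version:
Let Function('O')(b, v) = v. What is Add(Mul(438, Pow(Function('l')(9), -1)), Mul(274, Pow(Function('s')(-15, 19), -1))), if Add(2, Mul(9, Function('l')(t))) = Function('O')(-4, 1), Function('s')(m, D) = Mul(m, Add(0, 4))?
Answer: Rational(-118397, 30) ≈ -3946.6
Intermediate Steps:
Function('s')(m, D) = Mul(4, m) (Function('s')(m, D) = Mul(m, 4) = Mul(4, m))
Function('l')(t) = Rational(-1, 9) (Function('l')(t) = Add(Rational(-2, 9), Mul(Rational(1, 9), 1)) = Add(Rational(-2, 9), Rational(1, 9)) = Rational(-1, 9))
Add(Mul(438, Pow(Function('l')(9), -1)), Mul(274, Pow(Function('s')(-15, 19), -1))) = Add(Mul(438, Pow(Rational(-1, 9), -1)), Mul(274, Pow(Mul(4, -15), -1))) = Add(Mul(438, -9), Mul(274, Pow(-60, -1))) = Add(-3942, Mul(274, Rational(-1, 60))) = Add(-3942, Rational(-137, 30)) = Rational(-118397, 30)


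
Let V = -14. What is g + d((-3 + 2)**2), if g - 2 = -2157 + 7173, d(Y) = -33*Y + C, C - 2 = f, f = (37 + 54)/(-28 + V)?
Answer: 29909/6 ≈ 4984.8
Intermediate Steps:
f = -13/6 (f = (37 + 54)/(-28 - 14) = 91/(-42) = 91*(-1/42) = -13/6 ≈ -2.1667)
C = -1/6 (C = 2 - 13/6 = -1/6 ≈ -0.16667)
d(Y) = -1/6 - 33*Y (d(Y) = -33*Y - 1/6 = -1/6 - 33*Y)
g = 5018 (g = 2 + (-2157 + 7173) = 2 + 5016 = 5018)
g + d((-3 + 2)**2) = 5018 + (-1/6 - 33*(-3 + 2)**2) = 5018 + (-1/6 - 33*(-1)**2) = 5018 + (-1/6 - 33*1) = 5018 + (-1/6 - 33) = 5018 - 199/6 = 29909/6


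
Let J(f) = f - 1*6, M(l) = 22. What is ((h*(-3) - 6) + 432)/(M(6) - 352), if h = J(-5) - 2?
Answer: -31/22 ≈ -1.4091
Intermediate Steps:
J(f) = -6 + f (J(f) = f - 6 = -6 + f)
h = -13 (h = (-6 - 5) - 2 = -11 - 2 = -13)
((h*(-3) - 6) + 432)/(M(6) - 352) = ((-13*(-3) - 6) + 432)/(22 - 352) = ((39 - 6) + 432)/(-330) = (33 + 432)*(-1/330) = 465*(-1/330) = -31/22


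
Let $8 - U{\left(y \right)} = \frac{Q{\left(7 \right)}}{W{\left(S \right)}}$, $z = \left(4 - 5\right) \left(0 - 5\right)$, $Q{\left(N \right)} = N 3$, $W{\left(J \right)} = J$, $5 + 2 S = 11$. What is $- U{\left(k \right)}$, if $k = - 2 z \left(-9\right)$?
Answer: $-1$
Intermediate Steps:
$S = 3$ ($S = - \frac{5}{2} + \frac{1}{2} \cdot 11 = - \frac{5}{2} + \frac{11}{2} = 3$)
$Q{\left(N \right)} = 3 N$
$z = 5$ ($z = \left(-1\right) \left(-5\right) = 5$)
$k = 90$ ($k = \left(-2\right) 5 \left(-9\right) = \left(-10\right) \left(-9\right) = 90$)
$U{\left(y \right)} = 1$ ($U{\left(y \right)} = 8 - \frac{3 \cdot 7}{3} = 8 - 21 \cdot \frac{1}{3} = 8 - 7 = 1$)
$- U{\left(k \right)} = \left(-1\right) 1 = -1$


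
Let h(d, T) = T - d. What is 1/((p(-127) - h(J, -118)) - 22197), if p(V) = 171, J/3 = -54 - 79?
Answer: -1/22307 ≈ -4.4829e-5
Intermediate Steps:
J = -399 (J = 3*(-54 - 79) = 3*(-133) = -399)
1/((p(-127) - h(J, -118)) - 22197) = 1/((171 - (-118 - 1*(-399))) - 22197) = 1/((171 - (-118 + 399)) - 22197) = 1/((171 - 1*281) - 22197) = 1/((171 - 281) - 22197) = 1/(-110 - 22197) = 1/(-22307) = -1/22307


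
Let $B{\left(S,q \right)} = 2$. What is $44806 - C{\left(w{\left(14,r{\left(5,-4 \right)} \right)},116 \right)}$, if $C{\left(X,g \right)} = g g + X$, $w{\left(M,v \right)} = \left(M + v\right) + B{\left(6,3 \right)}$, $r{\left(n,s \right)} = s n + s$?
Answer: $31358$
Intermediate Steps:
$r{\left(n,s \right)} = s + n s$ ($r{\left(n,s \right)} = n s + s = s + n s$)
$w{\left(M,v \right)} = 2 + M + v$ ($w{\left(M,v \right)} = \left(M + v\right) + 2 = 2 + M + v$)
$C{\left(X,g \right)} = X + g^{2}$ ($C{\left(X,g \right)} = g^{2} + X = X + g^{2}$)
$44806 - C{\left(w{\left(14,r{\left(5,-4 \right)} \right)},116 \right)} = 44806 - \left(\left(2 + 14 - 4 \left(1 + 5\right)\right) + 116^{2}\right) = 44806 - \left(\left(2 + 14 - 24\right) + 13456\right) = 44806 - \left(-8 + 13456\right) = 44806 - 13448 = 31358$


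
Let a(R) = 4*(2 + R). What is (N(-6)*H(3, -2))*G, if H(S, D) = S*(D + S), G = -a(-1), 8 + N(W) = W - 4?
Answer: 216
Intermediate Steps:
a(R) = 8 + 4*R
N(W) = -12 + W (N(W) = -8 + (W - 4) = -8 + (-4 + W) = -12 + W)
G = -4 (G = -(8 + 4*(-1)) = -(8 - 4) = -1*4 = -4)
(N(-6)*H(3, -2))*G = ((-12 - 6)*(3*(-2 + 3)))*(-4) = -54*(-4) = 216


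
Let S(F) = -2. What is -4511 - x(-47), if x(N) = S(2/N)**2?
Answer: -4515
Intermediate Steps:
x(N) = 4 (x(N) = (-2)**2 = 4)
-4511 - x(-47) = -4511 - 1*4 = -4511 - 4 = -4515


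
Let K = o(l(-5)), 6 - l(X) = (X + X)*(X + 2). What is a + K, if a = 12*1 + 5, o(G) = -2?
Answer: 15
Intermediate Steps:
l(X) = 6 - 2*X*(2 + X) (l(X) = 6 - (X + X)*(X + 2) = 6 - 2*X*(2 + X))
a = 17 (a = 12 + 5 = 17)
K = -2
a + K = 17 - 2 = 15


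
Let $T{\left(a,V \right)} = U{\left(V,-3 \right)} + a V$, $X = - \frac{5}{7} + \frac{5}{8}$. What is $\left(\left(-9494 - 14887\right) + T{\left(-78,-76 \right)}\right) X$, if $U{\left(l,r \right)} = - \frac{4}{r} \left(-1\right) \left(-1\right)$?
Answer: $\frac{276775}{168} \approx 1647.5$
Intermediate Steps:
$U{\left(l,r \right)} = - \frac{4}{r}$ ($U{\left(l,r \right)} = \frac{4}{r} \left(-1\right) = - \frac{4}{r}$)
$X = - \frac{5}{56}$ ($X = \left(-5\right) \frac{1}{7} + 5 \cdot \frac{1}{8} = - \frac{5}{7} + \frac{5}{8} = - \frac{5}{56} \approx -0.089286$)
$T{\left(a,V \right)} = \frac{4}{3} + V a$ ($T{\left(a,V \right)} = - \frac{4}{-3} + a V = \left(-4\right) \left(- \frac{1}{3}\right) + V a = \frac{4}{3} + V a$)
$\left(\left(-9494 - 14887\right) + T{\left(-78,-76 \right)}\right) X = \left(\left(-9494 - 14887\right) + \left(\frac{4}{3} - -5928\right)\right) \left(- \frac{5}{56}\right) = \left(-24381 + \left(\frac{4}{3} + 5928\right)\right) \left(- \frac{5}{56}\right) = \left(-24381 + \frac{17788}{3}\right) \left(- \frac{5}{56}\right) = \left(- \frac{55355}{3}\right) \left(- \frac{5}{56}\right) = \frac{276775}{168}$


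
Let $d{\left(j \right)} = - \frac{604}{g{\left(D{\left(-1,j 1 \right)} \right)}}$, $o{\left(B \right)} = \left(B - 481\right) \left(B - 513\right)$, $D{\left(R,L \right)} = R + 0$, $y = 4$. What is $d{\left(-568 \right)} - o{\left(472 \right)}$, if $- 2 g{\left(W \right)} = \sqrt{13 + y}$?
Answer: $-369 + \frac{1208 \sqrt{17}}{17} \approx -76.017$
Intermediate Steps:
$D{\left(R,L \right)} = R$
$g{\left(W \right)} = - \frac{\sqrt{17}}{2}$ ($g{\left(W \right)} = - \frac{\sqrt{13 + 4}}{2} = - \frac{\sqrt{17}}{2}$)
$o{\left(B \right)} = \left(-513 + B\right) \left(-481 + B\right)$ ($o{\left(B \right)} = \left(-481 + B\right) \left(-513 + B\right) = \left(-513 + B\right) \left(-481 + B\right)$)
$d{\left(j \right)} = \frac{1208 \sqrt{17}}{17}$ ($d{\left(j \right)} = - \frac{604}{\left(- \frac{1}{2}\right) \sqrt{17}} = - 604 \left(- \frac{2 \sqrt{17}}{17}\right) = \frac{1208 \sqrt{17}}{17}$)
$d{\left(-568 \right)} - o{\left(472 \right)} = \frac{1208 \sqrt{17}}{17} - \left(246753 + 472^{2} - 469168\right) = \frac{1208 \sqrt{17}}{17} - \left(246753 + 222784 - 469168\right) = \frac{1208 \sqrt{17}}{17} - 369 = -369 + \frac{1208 \sqrt{17}}{17}$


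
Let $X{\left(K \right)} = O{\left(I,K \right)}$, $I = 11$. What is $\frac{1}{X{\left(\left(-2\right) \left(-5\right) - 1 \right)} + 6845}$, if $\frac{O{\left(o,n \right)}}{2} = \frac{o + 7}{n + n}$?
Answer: $\frac{1}{6847} \approx 0.00014605$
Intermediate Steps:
$O{\left(o,n \right)} = \frac{7 + o}{n}$ ($O{\left(o,n \right)} = 2 \frac{o + 7}{n + n} = 2 \frac{7 + o}{2 n} = \frac{7 + o}{n}$)
$X{\left(K \right)} = \frac{18}{K}$ ($X{\left(K \right)} = \frac{7 + 11}{K} = \frac{1}{K} 18 = \frac{18}{K}$)
$\frac{1}{X{\left(\left(-2\right) \left(-5\right) - 1 \right)} + 6845} = \frac{1}{\frac{18}{\left(-2\right) \left(-5\right) - 1} + 6845} = \frac{1}{\frac{18}{10 - 1} + 6845} = \frac{1}{\frac{18}{9} + 6845} = \frac{1}{18 \cdot \frac{1}{9} + 6845} = \frac{1}{2 + 6845} = \frac{1}{6847}$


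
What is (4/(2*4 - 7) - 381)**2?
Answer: 142129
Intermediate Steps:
(4/(2*4 - 7) - 381)**2 = (4/(8 - 7) - 381)**2 = (4/1 - 381)**2 = (4*1 - 381)**2 = (4 - 381)**2 = (-377)**2 = 142129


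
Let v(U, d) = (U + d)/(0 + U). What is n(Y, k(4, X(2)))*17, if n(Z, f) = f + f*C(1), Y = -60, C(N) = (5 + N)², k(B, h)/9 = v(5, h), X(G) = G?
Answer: 39627/5 ≈ 7925.4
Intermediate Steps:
v(U, d) = (U + d)/U
k(B, h) = 9 + 9*h/5 (k(B, h) = 9*((5 + h)/5) = 9*(1 + h/5) = 9 + 9*h/5)
n(Z, f) = 37*f (n(Z, f) = f + f*(5 + 1)² = f + f*6² = f + f*36 = f + 36*f = 37*f)
n(Y, k(4, X(2)))*17 = (37*(9 + (9/5)*2))*17 = (37*(9 + 18/5))*17 = (37*(63/5))*17 = (2331/5)*17 = 39627/5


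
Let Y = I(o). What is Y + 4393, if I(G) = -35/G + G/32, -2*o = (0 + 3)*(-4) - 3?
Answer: 842605/192 ≈ 4388.6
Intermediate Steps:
o = 15/2 (o = -((0 + 3)*(-4) - 3)/2 = -(3*(-4) - 3)/2 = -(-12 - 3)/2 = -½*(-15) = 15/2 ≈ 7.5000)
I(G) = -35/G + G/32 (I(G) = -35/G + G*(1/32) = -35/G + G/32)
Y = -851/192 (Y = -35/15/2 + (1/32)*(15/2) = -35*2/15 + 15/64 = -14/3 + 15/64 = -851/192 ≈ -4.4323)
Y + 4393 = -851/192 + 4393 = 842605/192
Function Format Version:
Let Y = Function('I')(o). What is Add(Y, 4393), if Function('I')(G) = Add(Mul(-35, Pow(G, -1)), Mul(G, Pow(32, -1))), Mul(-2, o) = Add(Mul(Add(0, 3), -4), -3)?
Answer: Rational(842605, 192) ≈ 4388.6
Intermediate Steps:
o = Rational(15, 2) (o = Mul(Rational(-1, 2), Add(Mul(Add(0, 3), -4), -3)) = Mul(Rational(-1, 2), Add(Mul(3, -4), -3)) = Mul(Rational(-1, 2), Add(-12, -3)) = Mul(Rational(-1, 2), -15) = Rational(15, 2) ≈ 7.5000)
Function('I')(G) = Add(Mul(-35, Pow(G, -1)), Mul(Rational(1, 32), G)) (Function('I')(G) = Add(Mul(-35, Pow(G, -1)), Mul(G, Rational(1, 32))) = Add(Mul(-35, Pow(G, -1)), Mul(Rational(1, 32), G)))
Y = Rational(-851, 192) (Y = Add(Mul(-35, Pow(Rational(15, 2), -1)), Mul(Rational(1, 32), Rational(15, 2))) = Add(Mul(-35, Rational(2, 15)), Rational(15, 64)) = Add(Rational(-14, 3), Rational(15, 64)) = Rational(-851, 192) ≈ -4.4323)
Add(Y, 4393) = Add(Rational(-851, 192), 4393) = Rational(842605, 192)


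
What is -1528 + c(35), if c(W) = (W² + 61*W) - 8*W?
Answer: 1552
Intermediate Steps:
c(W) = W² + 53*W
-1528 + c(35) = -1528 + 35*(53 + 35) = -1528 + 35*88 = -1528 + 3080 = 1552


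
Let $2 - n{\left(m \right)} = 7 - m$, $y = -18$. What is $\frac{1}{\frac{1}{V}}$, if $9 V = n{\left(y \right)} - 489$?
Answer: $- \frac{512}{9} \approx -56.889$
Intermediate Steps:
$n{\left(m \right)} = -5 + m$ ($n{\left(m \right)} = 2 - \left(7 - m\right) = 2 + \left(-7 + m\right) = -5 + m$)
$V = - \frac{512}{9}$ ($V = \frac{\left(-5 - 18\right) - 489}{9} = \frac{-23 - 489}{9} = \frac{1}{9} \left(-512\right) = - \frac{512}{9} \approx -56.889$)
$\frac{1}{\frac{1}{V}} = \frac{1}{\frac{1}{- \frac{512}{9}}} = \frac{1}{- \frac{9}{512}} = - \frac{512}{9}$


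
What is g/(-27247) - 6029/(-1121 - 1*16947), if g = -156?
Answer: 167090771/492298796 ≈ 0.33941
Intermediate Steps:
g/(-27247) - 6029/(-1121 - 1*16947) = -156/(-27247) - 6029/(-1121 - 1*16947) = -156*(-1/27247) - 6029/(-1121 - 16947) = 156/27247 - 6029/(-18068) = 156/27247 - 6029*(-1/18068) = 156/27247 + 6029/18068 = 167090771/492298796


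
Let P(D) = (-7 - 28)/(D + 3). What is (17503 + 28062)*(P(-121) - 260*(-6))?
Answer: 8389199975/118 ≈ 7.1095e+7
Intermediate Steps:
P(D) = -35/(3 + D)
(17503 + 28062)*(P(-121) - 260*(-6)) = (17503 + 28062)*(-35/(3 - 121) - 260*(-6)) = 45565*(-35/(-118) + 1560) = 45565*(-35*(-1/118) + 1560) = 45565*(35/118 + 1560) = 45565*(184115/118) = 8389199975/118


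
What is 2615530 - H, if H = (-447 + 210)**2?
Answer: 2559361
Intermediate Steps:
H = 56169 (H = (-237)**2 = 56169)
2615530 - H = 2615530 - 1*56169 = 2615530 - 56169 = 2559361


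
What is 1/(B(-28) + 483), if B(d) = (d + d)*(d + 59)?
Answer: -1/1253 ≈ -0.00079808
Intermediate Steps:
B(d) = 2*d*(59 + d) (B(d) = (2*d)*(59 + d) = 2*d*(59 + d))
1/(B(-28) + 483) = 1/(2*(-28)*(59 - 28) + 483) = 1/(2*(-28)*31 + 483) = 1/(-1736 + 483) = 1/(-1253) = -1/1253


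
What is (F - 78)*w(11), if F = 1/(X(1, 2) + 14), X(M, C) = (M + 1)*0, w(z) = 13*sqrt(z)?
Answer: -14183*sqrt(11)/14 ≈ -3360.0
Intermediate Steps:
X(M, C) = 0 (X(M, C) = (1 + M)*0 = 0)
F = 1/14 (F = 1/(0 + 14) = 1/14 ≈ 0.071429)
(F - 78)*w(11) = (1/14 - 78)*(13*sqrt(11)) = -14183*sqrt(11)/14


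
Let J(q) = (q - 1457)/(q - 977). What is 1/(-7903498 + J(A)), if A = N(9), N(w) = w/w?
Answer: -61/482113287 ≈ -1.2653e-7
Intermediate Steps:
N(w) = 1
A = 1
J(q) = (-1457 + q)/(-977 + q)
1/(-7903498 + J(A)) = 1/(-7903498 + (-1457 + 1)/(-977 + 1)) = 1/(-7903498 - 1456/(-976)) = 1/(-7903498 - 1/976*(-1456)) = 1/(-7903498 + 91/61) = 1/(-482113287/61) = -61/482113287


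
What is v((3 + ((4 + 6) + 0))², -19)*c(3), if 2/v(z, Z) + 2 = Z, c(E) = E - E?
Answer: 0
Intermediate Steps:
c(E) = 0
v(z, Z) = 2/(-2 + Z)
v((3 + ((4 + 6) + 0))², -19)*c(3) = (2/(-2 - 19))*0 = (2/(-21))*0 = (2*(-1/21))*0 = -2/21*0 = 0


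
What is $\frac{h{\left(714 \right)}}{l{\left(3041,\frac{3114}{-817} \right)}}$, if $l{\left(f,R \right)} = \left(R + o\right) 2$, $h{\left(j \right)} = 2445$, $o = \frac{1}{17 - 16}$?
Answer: $- \frac{1997565}{4594} \approx -434.82$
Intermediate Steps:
$o = 1$ ($o = 1^{-1} = 1$)
$l{\left(f,R \right)} = 2 + 2 R$ ($l{\left(f,R \right)} = \left(R + 1\right) 2 = \left(1 + R\right) 2 = 2 + 2 R$)
$\frac{h{\left(714 \right)}}{l{\left(3041,\frac{3114}{-817} \right)}} = \frac{2445}{2 + 2 \frac{3114}{-817}} = \frac{2445}{2 + 2 \cdot 3114 \left(- \frac{1}{817}\right)} = \frac{2445}{2 + 2 \left(- \frac{3114}{817}\right)} = \frac{2445}{2 - \frac{6228}{817}} = \frac{2445}{- \frac{4594}{817}} = 2445 \left(- \frac{817}{4594}\right) = - \frac{1997565}{4594}$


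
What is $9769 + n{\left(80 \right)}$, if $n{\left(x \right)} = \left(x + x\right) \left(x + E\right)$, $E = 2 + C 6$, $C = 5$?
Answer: $27689$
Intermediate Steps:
$E = 32$ ($E = 2 + 5 \cdot 6 = 2 + 30 = 32$)
$n{\left(x \right)} = 2 x \left(32 + x\right)$ ($n{\left(x \right)} = \left(x + x\right) \left(x + 32\right) = 2 x \left(32 + x\right)$)
$9769 + n{\left(80 \right)} = 9769 + 2 \cdot 80 \left(32 + 80\right) = 9769 + 2 \cdot 80 \cdot 112 = 9769 + 17920 = 27689$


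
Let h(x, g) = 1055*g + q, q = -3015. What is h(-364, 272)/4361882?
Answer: 283945/4361882 ≈ 0.065097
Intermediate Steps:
h(x, g) = -3015 + 1055*g (h(x, g) = 1055*g - 3015 = -3015 + 1055*g)
h(-364, 272)/4361882 = (-3015 + 1055*272)/4361882 = (-3015 + 286960)*(1/4361882) = 283945*(1/4361882) = 283945/4361882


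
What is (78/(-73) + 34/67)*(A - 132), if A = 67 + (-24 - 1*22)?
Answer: 304584/4891 ≈ 62.274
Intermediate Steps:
A = 21 (A = 67 + (-24 - 22) = 67 - 46 = 21)
(78/(-73) + 34/67)*(A - 132) = (78/(-73) + 34/67)*(21 - 132) = (78*(-1/73) + 34*(1/67))*(-111) = (-78/73 + 34/67)*(-111) = -2744/4891*(-111) = 304584/4891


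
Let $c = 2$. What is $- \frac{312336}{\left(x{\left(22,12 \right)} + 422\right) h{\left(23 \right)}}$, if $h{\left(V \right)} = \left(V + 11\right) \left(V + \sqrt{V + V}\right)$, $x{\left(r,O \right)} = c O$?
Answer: $- \frac{26028}{26537} + \frac{26028 \sqrt{46}}{610351} \approx -0.69159$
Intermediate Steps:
$x{\left(r,O \right)} = 2 O$
$h{\left(V \right)} = \left(11 + V\right) \left(V + \sqrt{2} \sqrt{V}\right)$ ($h{\left(V \right)} = \left(11 + V\right) \left(V + \sqrt{2 V}\right) = \left(11 + V\right) \left(V + \sqrt{2} \sqrt{V}\right)$)
$- \frac{312336}{\left(x{\left(22,12 \right)} + 422\right) h{\left(23 \right)}} = - \frac{312336}{\left(2 \cdot 12 + 422\right) \left(23^{2} + 11 \cdot 23 + \sqrt{2} \cdot 23^{\frac{3}{2}} + 11 \sqrt{2} \sqrt{23}\right)} = - \frac{312336}{\left(24 + 422\right) \left(529 + 253 + \sqrt{2} \cdot 23 \sqrt{23} + 11 \sqrt{46}\right)} = - \frac{312336}{446 \left(529 + 253 + 23 \sqrt{46} + 11 \sqrt{46}\right)} = - \frac{312336}{446 \left(782 + 34 \sqrt{46}\right)} = - \frac{312336}{348772 + 15164 \sqrt{46}}$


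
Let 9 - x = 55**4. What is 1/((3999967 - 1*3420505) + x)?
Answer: -1/8571154 ≈ -1.1667e-7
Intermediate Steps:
x = -9150616 (x = 9 - 1*55**4 = 9 - 1*9150625 = 9 - 9150625 = -9150616)
1/((3999967 - 1*3420505) + x) = 1/((3999967 - 1*3420505) - 9150616) = 1/((3999967 - 3420505) - 9150616) = 1/(579462 - 9150616) = 1/(-8571154) = -1/8571154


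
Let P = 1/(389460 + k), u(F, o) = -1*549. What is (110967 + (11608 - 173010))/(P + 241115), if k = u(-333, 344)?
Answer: -19614726285/93772275766 ≈ -0.20917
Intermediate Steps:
u(F, o) = -549
k = -549
P = 1/388911 (P = 1/(389460 - 549) = 1/388911 ≈ 2.5713e-6)
(110967 + (11608 - 173010))/(P + 241115) = (110967 + (11608 - 173010))/(1/388911 + 241115) = (110967 - 161402)/(93772275766/388911) = -50435*388911/93772275766 = -19614726285/93772275766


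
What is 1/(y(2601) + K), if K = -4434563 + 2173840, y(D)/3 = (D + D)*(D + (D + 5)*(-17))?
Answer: -1/653046529 ≈ -1.5313e-9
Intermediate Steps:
y(D) = 6*D*(-85 - 16*D) (y(D) = 3*((D + D)*(D + (D + 5)*(-17))) = 3*((2*D)*(D + (5 + D)*(-17))) = 3*((2*D)*(D + (-85 - 17*D))) = 3*((2*D)*(-85 - 16*D)) = 3*(2*D*(-85 - 16*D)) = 6*D*(-85 - 16*D))
K = -2260723
1/(y(2601) + K) = 1/(-6*2601*(85 + 16*2601) - 2260723) = 1/(-6*2601*(85 + 41616) - 2260723) = 1/(-6*2601*41701 - 2260723) = 1/(-650785806 - 2260723) = 1/(-653046529) = -1/653046529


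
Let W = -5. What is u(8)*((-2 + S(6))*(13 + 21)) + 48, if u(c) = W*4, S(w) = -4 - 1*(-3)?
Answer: 2088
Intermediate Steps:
S(w) = -1 (S(w) = -4 + 3 = -1)
u(c) = -20 (u(c) = -5*4 = -20)
u(8)*((-2 + S(6))*(13 + 21)) + 48 = -20*(-2 - 1)*(13 + 21) + 48 = -(-60)*34 + 48 = -20*(-102) + 48 = 2040 + 48 = 2088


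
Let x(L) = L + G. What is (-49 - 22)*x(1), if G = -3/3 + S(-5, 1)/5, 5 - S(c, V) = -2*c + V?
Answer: 426/5 ≈ 85.200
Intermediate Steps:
S(c, V) = 5 - V + 2*c (S(c, V) = 5 - (-2*c + V) = 5 - (V - 2*c) = 5 + (-V + 2*c) = 5 - V + 2*c)
G = -11/5 (G = -3/3 + (5 - 1*1 + 2*(-5))/5 = -3*⅓ + (5 - 1 - 10)*(⅕) = -1 - 6*⅕ = -1 - 6/5 = -11/5 ≈ -2.2000)
x(L) = -11/5 + L (x(L) = L - 11/5 = -11/5 + L)
(-49 - 22)*x(1) = (-49 - 22)*(-11/5 + 1) = -71*(-6/5) = 426/5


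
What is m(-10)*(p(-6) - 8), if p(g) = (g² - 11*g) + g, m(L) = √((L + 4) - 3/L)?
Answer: 44*I*√570/5 ≈ 210.1*I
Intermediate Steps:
m(L) = √(4 + L - 3/L) (m(L) = √((4 + L) - 3/L) = √(4 + L - 3/L))
p(g) = g² - 10*g
m(-10)*(p(-6) - 8) = √(4 - 10 - 3/(-10))*(-6*(-10 - 6) - 8) = √(4 - 10 - 3*(-⅒))*(-6*(-16) - 8) = √(4 - 10 + 3/10)*(96 - 8) = √(-57/10)*88 = (I*√570/10)*88 = 44*I*√570/5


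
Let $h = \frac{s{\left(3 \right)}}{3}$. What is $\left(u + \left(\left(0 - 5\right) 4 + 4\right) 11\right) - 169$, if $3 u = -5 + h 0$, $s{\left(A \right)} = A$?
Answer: $- \frac{1040}{3} \approx -346.67$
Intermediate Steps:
$h = 1$ ($h = \frac{3}{3} = 3 \cdot \frac{1}{3} = 1$)
$u = - \frac{5}{3}$ ($u = \frac{-5 + 1 \cdot 0}{3} = \frac{-5 + 0}{3} = \frac{1}{3} \left(-5\right) = - \frac{5}{3} \approx -1.6667$)
$\left(u + \left(\left(0 - 5\right) 4 + 4\right) 11\right) - 169 = \left(- \frac{5}{3} + \left(\left(0 - 5\right) 4 + 4\right) 11\right) - 169 = \left(- \frac{5}{3} + \left(\left(-5\right) 4 + 4\right) 11\right) - 169 = \left(- \frac{5}{3} + \left(-20 + 4\right) 11\right) - 169 = \left(- \frac{5}{3} - 176\right) - 169 = - \frac{533}{3} - 169 = - \frac{1040}{3}$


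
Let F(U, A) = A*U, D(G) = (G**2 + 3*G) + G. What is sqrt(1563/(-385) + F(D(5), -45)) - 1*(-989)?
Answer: 989 + 2*I*sqrt(75189345)/385 ≈ 989.0 + 45.045*I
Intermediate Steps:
D(G) = G**2 + 4*G
sqrt(1563/(-385) + F(D(5), -45)) - 1*(-989) = sqrt(1563/(-385) - 225*(4 + 5)) - 1*(-989) = sqrt(1563*(-1/385) - 225*9) + 989 = sqrt(-1563/385 - 45*45) + 989 = sqrt(-1563/385 - 2025) + 989 = sqrt(-781188/385) + 989 = 2*I*sqrt(75189345)/385 + 989 = 989 + 2*I*sqrt(75189345)/385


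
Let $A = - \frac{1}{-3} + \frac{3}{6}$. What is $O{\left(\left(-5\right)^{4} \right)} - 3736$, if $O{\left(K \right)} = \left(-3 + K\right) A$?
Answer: $- \frac{9653}{3} \approx -3217.7$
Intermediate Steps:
$A = \frac{5}{6}$ ($A = \left(-1\right) \left(- \frac{1}{3}\right) + 3 \cdot \frac{1}{6} = \frac{1}{3} + \frac{1}{2} = \frac{5}{6} \approx 0.83333$)
$O{\left(K \right)} = - \frac{5}{2} + \frac{5 K}{6}$ ($O{\left(K \right)} = \left(-3 + K\right) \frac{5}{6} = - \frac{5}{2} + \frac{5 K}{6}$)
$O{\left(\left(-5\right)^{4} \right)} - 3736 = \left(- \frac{5}{2} + \frac{5 \left(-5\right)^{4}}{6}\right) - 3736 = \left(- \frac{5}{2} + \frac{5}{6} \cdot 625\right) - 3736 = \left(- \frac{5}{2} + \frac{3125}{6}\right) - 3736 = \frac{1555}{3} - 3736 = - \frac{9653}{3}$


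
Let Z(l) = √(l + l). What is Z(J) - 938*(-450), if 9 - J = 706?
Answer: 422100 + I*√1394 ≈ 4.221e+5 + 37.336*I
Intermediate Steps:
J = -697 (J = 9 - 1*706 = 9 - 706 = -697)
Z(l) = √2*√l (Z(l) = √(2*l) = √2*√l)
Z(J) - 938*(-450) = √2*√(-697) - 938*(-450) = √2*(I*√697) - 1*(-422100) = I*√1394 + 422100 = 422100 + I*√1394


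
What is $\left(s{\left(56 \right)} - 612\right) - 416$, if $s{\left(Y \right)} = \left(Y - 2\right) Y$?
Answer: $1996$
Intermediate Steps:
$s{\left(Y \right)} = Y \left(-2 + Y\right)$ ($s{\left(Y \right)} = \left(-2 + Y\right) Y = Y \left(-2 + Y\right)$)
$\left(s{\left(56 \right)} - 612\right) - 416 = \left(56 \left(-2 + 56\right) - 612\right) - 416 = \left(56 \cdot 54 - 612\right) - 416 = \left(3024 - 612\right) - 416 = 2412 - 416 = 1996$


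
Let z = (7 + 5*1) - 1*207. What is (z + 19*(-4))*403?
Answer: -109213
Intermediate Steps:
z = -195 (z = (7 + 5) - 207 = 12 - 207 = -195)
(z + 19*(-4))*403 = (-195 + 19*(-4))*403 = (-195 - 76)*403 = -271*403 = -109213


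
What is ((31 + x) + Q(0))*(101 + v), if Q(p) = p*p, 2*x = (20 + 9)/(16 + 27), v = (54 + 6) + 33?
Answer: 261415/43 ≈ 6079.4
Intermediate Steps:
v = 93 (v = 60 + 33 = 93)
x = 29/86 (x = ((20 + 9)/(16 + 27))/2 = (29/43)/2 = (29*(1/43))/2 = (½)*(29/43) = 29/86 ≈ 0.33721)
Q(p) = p²
((31 + x) + Q(0))*(101 + v) = ((31 + 29/86) + 0²)*(101 + 93) = (2695/86 + 0)*194 = (2695/86)*194 = 261415/43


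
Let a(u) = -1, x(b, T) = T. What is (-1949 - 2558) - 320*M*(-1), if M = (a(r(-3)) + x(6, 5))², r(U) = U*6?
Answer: 613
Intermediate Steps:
r(U) = 6*U
M = 16 (M = (-1 + 5)² = 4² = 16)
(-1949 - 2558) - 320*M*(-1) = (-1949 - 2558) - 320*16*(-1) = -4507 - 5120*(-1) = -4507 + 5120 = 613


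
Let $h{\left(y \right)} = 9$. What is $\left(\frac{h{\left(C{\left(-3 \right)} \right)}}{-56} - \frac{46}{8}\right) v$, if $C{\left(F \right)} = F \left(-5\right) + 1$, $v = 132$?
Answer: $- \frac{10923}{14} \approx -780.21$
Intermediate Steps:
$C{\left(F \right)} = 1 - 5 F$ ($C{\left(F \right)} = - 5 F + 1 = 1 - 5 F$)
$\left(\frac{h{\left(C{\left(-3 \right)} \right)}}{-56} - \frac{46}{8}\right) v = \left(\frac{9}{-56} - \frac{46}{8}\right) 132 = \left(9 \left(- \frac{1}{56}\right) - \frac{23}{4}\right) 132 = \left(- \frac{9}{56} - \frac{23}{4}\right) 132 = \left(- \frac{331}{56}\right) 132 = - \frac{10923}{14}$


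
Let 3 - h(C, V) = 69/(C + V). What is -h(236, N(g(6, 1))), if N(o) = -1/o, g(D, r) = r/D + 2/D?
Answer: -211/78 ≈ -2.7051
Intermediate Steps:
g(D, r) = 2/D + r/D
h(C, V) = 3 - 69/(C + V)
-h(236, N(g(6, 1))) = -3*(-23 + 236 - 1/((2 + 1)/6))/(236 - 1/((2 + 1)/6)) = -3*(-23 + 236 - 1/((⅙)*3))/(236 - 1/((⅙)*3)) = -3*(-23 + 236 - 1/½)/(236 - 1/½) = -3*(-23 + 236 - 1*2)/(236 - 1*2) = -3*(-23 + 236 - 2)/(236 - 2) = -3*211/234 = -1*211/78 = -211/78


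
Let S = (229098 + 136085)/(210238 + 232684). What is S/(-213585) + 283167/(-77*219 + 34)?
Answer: -26788027785101497/1592048565581730 ≈ -16.826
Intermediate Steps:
S = 365183/442922 ≈ 0.82449
S/(-213585) + 283167/(-77*219 + 34) = (365183/442922)/(-213585) + 283167/(-77*219 + 34) = (365183/442922)*(-1/213585) + 283167/(-16863 + 34) = -365183/94601495370 + 283167/(-16829) = -365183/94601495370 + 283167*(-1/16829) = -365183/94601495370 - 283167/16829 = -26788027785101497/1592048565581730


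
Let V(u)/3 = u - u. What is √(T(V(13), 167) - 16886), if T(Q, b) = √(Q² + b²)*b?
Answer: √11003 ≈ 104.90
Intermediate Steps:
V(u) = 0 (V(u) = 3*(u - u) = 3*0 = 0)
T(Q, b) = b*√(Q² + b²)
√(T(V(13), 167) - 16886) = √(167*√(0² + 167²) - 16886) = √(167*√(0 + 27889) - 16886) = √(167*√27889 - 16886) = √(167*167 - 16886) = √(27889 - 16886) = √11003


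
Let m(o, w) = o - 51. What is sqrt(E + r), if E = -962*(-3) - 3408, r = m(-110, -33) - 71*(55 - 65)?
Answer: 3*sqrt(3) ≈ 5.1962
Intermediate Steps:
m(o, w) = -51 + o
r = 549 (r = (-51 - 110) - 71*(55 - 65) = -161 - 71*(-10) = -161 + 710 = 549)
E = -522 (E = 2886 - 3408 = -522)
sqrt(E + r) = sqrt(-522 + 549) = sqrt(27) = 3*sqrt(3)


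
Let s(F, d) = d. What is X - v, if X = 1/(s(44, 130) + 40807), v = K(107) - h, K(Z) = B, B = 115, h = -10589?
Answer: -438189647/40937 ≈ -10704.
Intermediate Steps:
K(Z) = 115
v = 10704 (v = 115 - 1*(-10589) = 115 + 10589 = 10704)
X = 1/40937 (X = 1/(130 + 40807) = 1/40937 ≈ 2.4428e-5)
X - v = 1/40937 - 1*10704 = 1/40937 - 10704 = -438189647/40937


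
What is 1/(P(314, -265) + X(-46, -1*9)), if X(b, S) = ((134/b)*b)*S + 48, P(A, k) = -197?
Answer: -1/1355 ≈ -0.00073801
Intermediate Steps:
X(b, S) = 48 + 134*S (X(b, S) = 134*S + 48 = 48 + 134*S)
1/(P(314, -265) + X(-46, -1*9)) = 1/(-197 + (48 + 134*(-1*9))) = 1/(-197 + (48 + 134*(-9))) = 1/(-197 + (48 - 1206)) = 1/(-197 - 1158) = 1/(-1355) = -1/1355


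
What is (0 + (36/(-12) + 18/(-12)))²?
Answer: 81/4 ≈ 20.250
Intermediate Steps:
(0 + (36/(-12) + 18/(-12)))² = (0 + (36*(-1/12) + 18*(-1/12)))² = (0 + (-3 - 3/2))² = (0 - 9/2)² = (-9/2)² = 81/4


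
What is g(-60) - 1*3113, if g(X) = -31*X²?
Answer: -114713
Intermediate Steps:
g(-60) - 1*3113 = -31*(-60)² - 1*3113 = -31*3600 - 3113 = -111600 - 3113 = -114713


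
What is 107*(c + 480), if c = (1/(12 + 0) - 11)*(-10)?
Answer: 378245/6 ≈ 63041.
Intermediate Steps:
c = 655/6 (c = (1/12 - 11)*(-10) = -131/12*(-10) = 655/6 ≈ 109.17)
107*(c + 480) = 107*(655/6 + 480) = 107*(3535/6) = 378245/6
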